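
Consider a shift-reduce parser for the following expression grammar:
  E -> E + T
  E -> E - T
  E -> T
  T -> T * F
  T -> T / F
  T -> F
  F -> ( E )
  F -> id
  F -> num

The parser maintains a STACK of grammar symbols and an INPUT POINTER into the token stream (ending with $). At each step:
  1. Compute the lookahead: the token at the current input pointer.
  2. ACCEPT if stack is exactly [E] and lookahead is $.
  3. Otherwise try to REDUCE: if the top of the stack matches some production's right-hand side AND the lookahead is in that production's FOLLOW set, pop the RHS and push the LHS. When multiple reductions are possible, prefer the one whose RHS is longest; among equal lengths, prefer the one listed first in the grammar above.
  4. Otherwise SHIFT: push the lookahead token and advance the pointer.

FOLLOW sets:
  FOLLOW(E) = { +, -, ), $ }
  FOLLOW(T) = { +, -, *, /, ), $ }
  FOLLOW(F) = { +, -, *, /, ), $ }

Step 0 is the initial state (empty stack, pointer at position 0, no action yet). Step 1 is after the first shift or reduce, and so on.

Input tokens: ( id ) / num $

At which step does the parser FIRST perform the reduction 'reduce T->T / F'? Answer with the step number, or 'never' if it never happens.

Step 1: shift (. Stack=[(] ptr=1 lookahead=id remaining=[id ) / num $]
Step 2: shift id. Stack=[( id] ptr=2 lookahead=) remaining=[) / num $]
Step 3: reduce F->id. Stack=[( F] ptr=2 lookahead=) remaining=[) / num $]
Step 4: reduce T->F. Stack=[( T] ptr=2 lookahead=) remaining=[) / num $]
Step 5: reduce E->T. Stack=[( E] ptr=2 lookahead=) remaining=[) / num $]
Step 6: shift ). Stack=[( E )] ptr=3 lookahead=/ remaining=[/ num $]
Step 7: reduce F->( E ). Stack=[F] ptr=3 lookahead=/ remaining=[/ num $]
Step 8: reduce T->F. Stack=[T] ptr=3 lookahead=/ remaining=[/ num $]
Step 9: shift /. Stack=[T /] ptr=4 lookahead=num remaining=[num $]
Step 10: shift num. Stack=[T / num] ptr=5 lookahead=$ remaining=[$]
Step 11: reduce F->num. Stack=[T / F] ptr=5 lookahead=$ remaining=[$]
Step 12: reduce T->T / F. Stack=[T] ptr=5 lookahead=$ remaining=[$]

Answer: 12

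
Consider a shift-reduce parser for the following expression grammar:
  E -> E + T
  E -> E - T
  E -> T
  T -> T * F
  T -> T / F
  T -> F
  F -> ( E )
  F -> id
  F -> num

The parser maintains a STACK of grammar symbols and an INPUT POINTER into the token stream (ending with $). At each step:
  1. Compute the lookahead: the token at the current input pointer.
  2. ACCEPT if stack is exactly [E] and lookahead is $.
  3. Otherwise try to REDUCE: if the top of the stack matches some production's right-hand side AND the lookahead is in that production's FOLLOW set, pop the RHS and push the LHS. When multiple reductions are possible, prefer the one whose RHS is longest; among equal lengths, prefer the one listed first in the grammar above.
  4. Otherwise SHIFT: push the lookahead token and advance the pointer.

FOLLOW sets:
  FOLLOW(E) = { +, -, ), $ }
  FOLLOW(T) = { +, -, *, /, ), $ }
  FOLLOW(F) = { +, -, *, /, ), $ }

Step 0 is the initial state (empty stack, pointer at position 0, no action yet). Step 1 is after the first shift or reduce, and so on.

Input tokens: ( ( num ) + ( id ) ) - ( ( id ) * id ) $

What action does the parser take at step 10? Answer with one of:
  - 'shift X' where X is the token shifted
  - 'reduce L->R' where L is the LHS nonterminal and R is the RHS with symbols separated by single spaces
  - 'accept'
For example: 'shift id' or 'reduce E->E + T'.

Answer: reduce E->T

Derivation:
Step 1: shift (. Stack=[(] ptr=1 lookahead=( remaining=[( num ) + ( id ) ) - ( ( id ) * id ) $]
Step 2: shift (. Stack=[( (] ptr=2 lookahead=num remaining=[num ) + ( id ) ) - ( ( id ) * id ) $]
Step 3: shift num. Stack=[( ( num] ptr=3 lookahead=) remaining=[) + ( id ) ) - ( ( id ) * id ) $]
Step 4: reduce F->num. Stack=[( ( F] ptr=3 lookahead=) remaining=[) + ( id ) ) - ( ( id ) * id ) $]
Step 5: reduce T->F. Stack=[( ( T] ptr=3 lookahead=) remaining=[) + ( id ) ) - ( ( id ) * id ) $]
Step 6: reduce E->T. Stack=[( ( E] ptr=3 lookahead=) remaining=[) + ( id ) ) - ( ( id ) * id ) $]
Step 7: shift ). Stack=[( ( E )] ptr=4 lookahead=+ remaining=[+ ( id ) ) - ( ( id ) * id ) $]
Step 8: reduce F->( E ). Stack=[( F] ptr=4 lookahead=+ remaining=[+ ( id ) ) - ( ( id ) * id ) $]
Step 9: reduce T->F. Stack=[( T] ptr=4 lookahead=+ remaining=[+ ( id ) ) - ( ( id ) * id ) $]
Step 10: reduce E->T. Stack=[( E] ptr=4 lookahead=+ remaining=[+ ( id ) ) - ( ( id ) * id ) $]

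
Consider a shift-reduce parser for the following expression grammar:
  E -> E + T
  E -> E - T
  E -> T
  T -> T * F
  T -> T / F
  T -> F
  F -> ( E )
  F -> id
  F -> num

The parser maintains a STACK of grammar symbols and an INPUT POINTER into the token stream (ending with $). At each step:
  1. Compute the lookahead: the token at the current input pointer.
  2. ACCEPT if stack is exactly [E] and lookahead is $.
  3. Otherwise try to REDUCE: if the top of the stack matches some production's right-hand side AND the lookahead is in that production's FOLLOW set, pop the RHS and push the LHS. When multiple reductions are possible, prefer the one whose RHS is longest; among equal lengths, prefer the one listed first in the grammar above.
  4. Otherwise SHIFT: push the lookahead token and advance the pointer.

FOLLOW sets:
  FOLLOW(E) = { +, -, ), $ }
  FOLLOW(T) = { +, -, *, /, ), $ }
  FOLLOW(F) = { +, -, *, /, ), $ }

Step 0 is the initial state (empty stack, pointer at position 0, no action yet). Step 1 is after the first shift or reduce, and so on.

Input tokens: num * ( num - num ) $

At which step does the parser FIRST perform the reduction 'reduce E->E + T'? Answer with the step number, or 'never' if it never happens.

Step 1: shift num. Stack=[num] ptr=1 lookahead=* remaining=[* ( num - num ) $]
Step 2: reduce F->num. Stack=[F] ptr=1 lookahead=* remaining=[* ( num - num ) $]
Step 3: reduce T->F. Stack=[T] ptr=1 lookahead=* remaining=[* ( num - num ) $]
Step 4: shift *. Stack=[T *] ptr=2 lookahead=( remaining=[( num - num ) $]
Step 5: shift (. Stack=[T * (] ptr=3 lookahead=num remaining=[num - num ) $]
Step 6: shift num. Stack=[T * ( num] ptr=4 lookahead=- remaining=[- num ) $]
Step 7: reduce F->num. Stack=[T * ( F] ptr=4 lookahead=- remaining=[- num ) $]
Step 8: reduce T->F. Stack=[T * ( T] ptr=4 lookahead=- remaining=[- num ) $]
Step 9: reduce E->T. Stack=[T * ( E] ptr=4 lookahead=- remaining=[- num ) $]
Step 10: shift -. Stack=[T * ( E -] ptr=5 lookahead=num remaining=[num ) $]
Step 11: shift num. Stack=[T * ( E - num] ptr=6 lookahead=) remaining=[) $]
Step 12: reduce F->num. Stack=[T * ( E - F] ptr=6 lookahead=) remaining=[) $]
Step 13: reduce T->F. Stack=[T * ( E - T] ptr=6 lookahead=) remaining=[) $]
Step 14: reduce E->E - T. Stack=[T * ( E] ptr=6 lookahead=) remaining=[) $]
Step 15: shift ). Stack=[T * ( E )] ptr=7 lookahead=$ remaining=[$]
Step 16: reduce F->( E ). Stack=[T * F] ptr=7 lookahead=$ remaining=[$]
Step 17: reduce T->T * F. Stack=[T] ptr=7 lookahead=$ remaining=[$]
Step 18: reduce E->T. Stack=[E] ptr=7 lookahead=$ remaining=[$]
Step 19: accept. Stack=[E] ptr=7 lookahead=$ remaining=[$]

Answer: never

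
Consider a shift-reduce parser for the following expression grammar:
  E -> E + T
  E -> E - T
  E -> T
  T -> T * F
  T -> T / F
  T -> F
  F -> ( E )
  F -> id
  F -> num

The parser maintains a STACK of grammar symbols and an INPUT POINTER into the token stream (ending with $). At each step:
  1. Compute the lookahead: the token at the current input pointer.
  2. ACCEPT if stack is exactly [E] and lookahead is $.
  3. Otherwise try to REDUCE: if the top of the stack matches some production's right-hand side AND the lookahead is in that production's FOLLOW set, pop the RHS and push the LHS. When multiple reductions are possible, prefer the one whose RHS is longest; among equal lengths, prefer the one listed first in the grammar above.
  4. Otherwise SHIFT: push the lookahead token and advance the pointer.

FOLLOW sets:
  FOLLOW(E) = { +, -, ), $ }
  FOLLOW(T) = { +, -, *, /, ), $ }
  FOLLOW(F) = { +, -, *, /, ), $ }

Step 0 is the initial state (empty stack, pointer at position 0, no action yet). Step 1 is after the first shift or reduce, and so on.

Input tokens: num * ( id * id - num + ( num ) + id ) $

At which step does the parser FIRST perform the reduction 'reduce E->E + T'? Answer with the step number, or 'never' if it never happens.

Answer: 28

Derivation:
Step 1: shift num. Stack=[num] ptr=1 lookahead=* remaining=[* ( id * id - num + ( num ) + id ) $]
Step 2: reduce F->num. Stack=[F] ptr=1 lookahead=* remaining=[* ( id * id - num + ( num ) + id ) $]
Step 3: reduce T->F. Stack=[T] ptr=1 lookahead=* remaining=[* ( id * id - num + ( num ) + id ) $]
Step 4: shift *. Stack=[T *] ptr=2 lookahead=( remaining=[( id * id - num + ( num ) + id ) $]
Step 5: shift (. Stack=[T * (] ptr=3 lookahead=id remaining=[id * id - num + ( num ) + id ) $]
Step 6: shift id. Stack=[T * ( id] ptr=4 lookahead=* remaining=[* id - num + ( num ) + id ) $]
Step 7: reduce F->id. Stack=[T * ( F] ptr=4 lookahead=* remaining=[* id - num + ( num ) + id ) $]
Step 8: reduce T->F. Stack=[T * ( T] ptr=4 lookahead=* remaining=[* id - num + ( num ) + id ) $]
Step 9: shift *. Stack=[T * ( T *] ptr=5 lookahead=id remaining=[id - num + ( num ) + id ) $]
Step 10: shift id. Stack=[T * ( T * id] ptr=6 lookahead=- remaining=[- num + ( num ) + id ) $]
Step 11: reduce F->id. Stack=[T * ( T * F] ptr=6 lookahead=- remaining=[- num + ( num ) + id ) $]
Step 12: reduce T->T * F. Stack=[T * ( T] ptr=6 lookahead=- remaining=[- num + ( num ) + id ) $]
Step 13: reduce E->T. Stack=[T * ( E] ptr=6 lookahead=- remaining=[- num + ( num ) + id ) $]
Step 14: shift -. Stack=[T * ( E -] ptr=7 lookahead=num remaining=[num + ( num ) + id ) $]
Step 15: shift num. Stack=[T * ( E - num] ptr=8 lookahead=+ remaining=[+ ( num ) + id ) $]
Step 16: reduce F->num. Stack=[T * ( E - F] ptr=8 lookahead=+ remaining=[+ ( num ) + id ) $]
Step 17: reduce T->F. Stack=[T * ( E - T] ptr=8 lookahead=+ remaining=[+ ( num ) + id ) $]
Step 18: reduce E->E - T. Stack=[T * ( E] ptr=8 lookahead=+ remaining=[+ ( num ) + id ) $]
Step 19: shift +. Stack=[T * ( E +] ptr=9 lookahead=( remaining=[( num ) + id ) $]
Step 20: shift (. Stack=[T * ( E + (] ptr=10 lookahead=num remaining=[num ) + id ) $]
Step 21: shift num. Stack=[T * ( E + ( num] ptr=11 lookahead=) remaining=[) + id ) $]
Step 22: reduce F->num. Stack=[T * ( E + ( F] ptr=11 lookahead=) remaining=[) + id ) $]
Step 23: reduce T->F. Stack=[T * ( E + ( T] ptr=11 lookahead=) remaining=[) + id ) $]
Step 24: reduce E->T. Stack=[T * ( E + ( E] ptr=11 lookahead=) remaining=[) + id ) $]
Step 25: shift ). Stack=[T * ( E + ( E )] ptr=12 lookahead=+ remaining=[+ id ) $]
Step 26: reduce F->( E ). Stack=[T * ( E + F] ptr=12 lookahead=+ remaining=[+ id ) $]
Step 27: reduce T->F. Stack=[T * ( E + T] ptr=12 lookahead=+ remaining=[+ id ) $]
Step 28: reduce E->E + T. Stack=[T * ( E] ptr=12 lookahead=+ remaining=[+ id ) $]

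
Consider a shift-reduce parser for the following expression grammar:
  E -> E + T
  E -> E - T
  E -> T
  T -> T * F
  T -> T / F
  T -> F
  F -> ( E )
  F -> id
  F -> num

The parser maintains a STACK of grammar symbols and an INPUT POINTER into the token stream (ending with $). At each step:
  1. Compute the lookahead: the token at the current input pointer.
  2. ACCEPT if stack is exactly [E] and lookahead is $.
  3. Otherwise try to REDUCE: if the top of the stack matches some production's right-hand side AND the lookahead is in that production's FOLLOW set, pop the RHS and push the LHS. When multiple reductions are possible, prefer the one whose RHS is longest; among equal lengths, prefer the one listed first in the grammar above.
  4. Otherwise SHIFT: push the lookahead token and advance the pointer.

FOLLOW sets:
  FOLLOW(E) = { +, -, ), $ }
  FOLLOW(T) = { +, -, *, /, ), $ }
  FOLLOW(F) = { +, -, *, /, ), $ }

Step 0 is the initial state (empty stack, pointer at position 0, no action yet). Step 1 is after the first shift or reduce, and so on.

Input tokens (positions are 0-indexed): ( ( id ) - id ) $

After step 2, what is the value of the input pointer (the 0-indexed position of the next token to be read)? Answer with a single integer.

Answer: 2

Derivation:
Step 1: shift (. Stack=[(] ptr=1 lookahead=( remaining=[( id ) - id ) $]
Step 2: shift (. Stack=[( (] ptr=2 lookahead=id remaining=[id ) - id ) $]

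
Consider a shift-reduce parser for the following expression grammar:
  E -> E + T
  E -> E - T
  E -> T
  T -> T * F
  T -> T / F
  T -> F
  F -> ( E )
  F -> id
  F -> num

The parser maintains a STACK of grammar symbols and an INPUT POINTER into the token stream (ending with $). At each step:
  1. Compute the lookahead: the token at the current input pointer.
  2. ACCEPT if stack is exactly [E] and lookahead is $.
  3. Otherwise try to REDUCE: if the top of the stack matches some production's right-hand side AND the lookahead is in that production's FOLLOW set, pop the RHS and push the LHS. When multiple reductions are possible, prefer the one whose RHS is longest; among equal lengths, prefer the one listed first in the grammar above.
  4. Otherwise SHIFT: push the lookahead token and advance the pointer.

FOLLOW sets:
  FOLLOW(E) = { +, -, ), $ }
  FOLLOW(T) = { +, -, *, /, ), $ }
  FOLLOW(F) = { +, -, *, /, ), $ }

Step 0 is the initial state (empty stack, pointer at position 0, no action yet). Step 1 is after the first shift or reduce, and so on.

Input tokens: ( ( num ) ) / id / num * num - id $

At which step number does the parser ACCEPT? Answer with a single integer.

Answer: 32

Derivation:
Step 1: shift (. Stack=[(] ptr=1 lookahead=( remaining=[( num ) ) / id / num * num - id $]
Step 2: shift (. Stack=[( (] ptr=2 lookahead=num remaining=[num ) ) / id / num * num - id $]
Step 3: shift num. Stack=[( ( num] ptr=3 lookahead=) remaining=[) ) / id / num * num - id $]
Step 4: reduce F->num. Stack=[( ( F] ptr=3 lookahead=) remaining=[) ) / id / num * num - id $]
Step 5: reduce T->F. Stack=[( ( T] ptr=3 lookahead=) remaining=[) ) / id / num * num - id $]
Step 6: reduce E->T. Stack=[( ( E] ptr=3 lookahead=) remaining=[) ) / id / num * num - id $]
Step 7: shift ). Stack=[( ( E )] ptr=4 lookahead=) remaining=[) / id / num * num - id $]
Step 8: reduce F->( E ). Stack=[( F] ptr=4 lookahead=) remaining=[) / id / num * num - id $]
Step 9: reduce T->F. Stack=[( T] ptr=4 lookahead=) remaining=[) / id / num * num - id $]
Step 10: reduce E->T. Stack=[( E] ptr=4 lookahead=) remaining=[) / id / num * num - id $]
Step 11: shift ). Stack=[( E )] ptr=5 lookahead=/ remaining=[/ id / num * num - id $]
Step 12: reduce F->( E ). Stack=[F] ptr=5 lookahead=/ remaining=[/ id / num * num - id $]
Step 13: reduce T->F. Stack=[T] ptr=5 lookahead=/ remaining=[/ id / num * num - id $]
Step 14: shift /. Stack=[T /] ptr=6 lookahead=id remaining=[id / num * num - id $]
Step 15: shift id. Stack=[T / id] ptr=7 lookahead=/ remaining=[/ num * num - id $]
Step 16: reduce F->id. Stack=[T / F] ptr=7 lookahead=/ remaining=[/ num * num - id $]
Step 17: reduce T->T / F. Stack=[T] ptr=7 lookahead=/ remaining=[/ num * num - id $]
Step 18: shift /. Stack=[T /] ptr=8 lookahead=num remaining=[num * num - id $]
Step 19: shift num. Stack=[T / num] ptr=9 lookahead=* remaining=[* num - id $]
Step 20: reduce F->num. Stack=[T / F] ptr=9 lookahead=* remaining=[* num - id $]
Step 21: reduce T->T / F. Stack=[T] ptr=9 lookahead=* remaining=[* num - id $]
Step 22: shift *. Stack=[T *] ptr=10 lookahead=num remaining=[num - id $]
Step 23: shift num. Stack=[T * num] ptr=11 lookahead=- remaining=[- id $]
Step 24: reduce F->num. Stack=[T * F] ptr=11 lookahead=- remaining=[- id $]
Step 25: reduce T->T * F. Stack=[T] ptr=11 lookahead=- remaining=[- id $]
Step 26: reduce E->T. Stack=[E] ptr=11 lookahead=- remaining=[- id $]
Step 27: shift -. Stack=[E -] ptr=12 lookahead=id remaining=[id $]
Step 28: shift id. Stack=[E - id] ptr=13 lookahead=$ remaining=[$]
Step 29: reduce F->id. Stack=[E - F] ptr=13 lookahead=$ remaining=[$]
Step 30: reduce T->F. Stack=[E - T] ptr=13 lookahead=$ remaining=[$]
Step 31: reduce E->E - T. Stack=[E] ptr=13 lookahead=$ remaining=[$]
Step 32: accept. Stack=[E] ptr=13 lookahead=$ remaining=[$]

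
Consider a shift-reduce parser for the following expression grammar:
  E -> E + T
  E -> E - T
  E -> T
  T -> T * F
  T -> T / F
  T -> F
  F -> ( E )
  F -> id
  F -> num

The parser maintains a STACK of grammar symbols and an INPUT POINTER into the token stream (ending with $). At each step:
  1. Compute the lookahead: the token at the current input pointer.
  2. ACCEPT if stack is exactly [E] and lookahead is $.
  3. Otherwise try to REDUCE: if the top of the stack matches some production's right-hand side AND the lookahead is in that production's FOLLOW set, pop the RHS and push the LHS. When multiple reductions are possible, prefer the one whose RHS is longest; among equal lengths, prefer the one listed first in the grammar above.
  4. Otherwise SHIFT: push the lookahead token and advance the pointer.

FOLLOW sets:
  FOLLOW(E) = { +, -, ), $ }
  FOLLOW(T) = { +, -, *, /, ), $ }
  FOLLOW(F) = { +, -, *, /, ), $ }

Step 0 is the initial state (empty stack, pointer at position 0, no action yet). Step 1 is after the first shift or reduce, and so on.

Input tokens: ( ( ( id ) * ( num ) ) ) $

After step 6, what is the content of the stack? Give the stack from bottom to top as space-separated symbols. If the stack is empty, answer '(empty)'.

Step 1: shift (. Stack=[(] ptr=1 lookahead=( remaining=[( ( id ) * ( num ) ) ) $]
Step 2: shift (. Stack=[( (] ptr=2 lookahead=( remaining=[( id ) * ( num ) ) ) $]
Step 3: shift (. Stack=[( ( (] ptr=3 lookahead=id remaining=[id ) * ( num ) ) ) $]
Step 4: shift id. Stack=[( ( ( id] ptr=4 lookahead=) remaining=[) * ( num ) ) ) $]
Step 5: reduce F->id. Stack=[( ( ( F] ptr=4 lookahead=) remaining=[) * ( num ) ) ) $]
Step 6: reduce T->F. Stack=[( ( ( T] ptr=4 lookahead=) remaining=[) * ( num ) ) ) $]

Answer: ( ( ( T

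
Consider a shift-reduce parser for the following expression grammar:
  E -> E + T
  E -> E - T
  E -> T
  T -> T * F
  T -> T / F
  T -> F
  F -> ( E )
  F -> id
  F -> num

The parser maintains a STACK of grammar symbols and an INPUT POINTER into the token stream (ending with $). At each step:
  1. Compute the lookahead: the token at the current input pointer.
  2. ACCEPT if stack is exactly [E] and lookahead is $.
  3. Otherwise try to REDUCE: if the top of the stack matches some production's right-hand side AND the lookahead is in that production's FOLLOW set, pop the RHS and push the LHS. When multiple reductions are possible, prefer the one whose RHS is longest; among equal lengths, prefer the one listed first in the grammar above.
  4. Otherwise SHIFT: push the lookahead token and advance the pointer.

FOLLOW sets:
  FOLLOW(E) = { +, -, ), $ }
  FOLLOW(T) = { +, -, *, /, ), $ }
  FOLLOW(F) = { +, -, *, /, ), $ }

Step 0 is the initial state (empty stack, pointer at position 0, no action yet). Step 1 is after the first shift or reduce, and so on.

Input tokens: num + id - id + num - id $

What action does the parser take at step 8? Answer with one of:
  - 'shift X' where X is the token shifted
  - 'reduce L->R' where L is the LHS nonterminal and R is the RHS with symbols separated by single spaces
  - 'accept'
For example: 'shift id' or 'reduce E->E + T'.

Answer: reduce T->F

Derivation:
Step 1: shift num. Stack=[num] ptr=1 lookahead=+ remaining=[+ id - id + num - id $]
Step 2: reduce F->num. Stack=[F] ptr=1 lookahead=+ remaining=[+ id - id + num - id $]
Step 3: reduce T->F. Stack=[T] ptr=1 lookahead=+ remaining=[+ id - id + num - id $]
Step 4: reduce E->T. Stack=[E] ptr=1 lookahead=+ remaining=[+ id - id + num - id $]
Step 5: shift +. Stack=[E +] ptr=2 lookahead=id remaining=[id - id + num - id $]
Step 6: shift id. Stack=[E + id] ptr=3 lookahead=- remaining=[- id + num - id $]
Step 7: reduce F->id. Stack=[E + F] ptr=3 lookahead=- remaining=[- id + num - id $]
Step 8: reduce T->F. Stack=[E + T] ptr=3 lookahead=- remaining=[- id + num - id $]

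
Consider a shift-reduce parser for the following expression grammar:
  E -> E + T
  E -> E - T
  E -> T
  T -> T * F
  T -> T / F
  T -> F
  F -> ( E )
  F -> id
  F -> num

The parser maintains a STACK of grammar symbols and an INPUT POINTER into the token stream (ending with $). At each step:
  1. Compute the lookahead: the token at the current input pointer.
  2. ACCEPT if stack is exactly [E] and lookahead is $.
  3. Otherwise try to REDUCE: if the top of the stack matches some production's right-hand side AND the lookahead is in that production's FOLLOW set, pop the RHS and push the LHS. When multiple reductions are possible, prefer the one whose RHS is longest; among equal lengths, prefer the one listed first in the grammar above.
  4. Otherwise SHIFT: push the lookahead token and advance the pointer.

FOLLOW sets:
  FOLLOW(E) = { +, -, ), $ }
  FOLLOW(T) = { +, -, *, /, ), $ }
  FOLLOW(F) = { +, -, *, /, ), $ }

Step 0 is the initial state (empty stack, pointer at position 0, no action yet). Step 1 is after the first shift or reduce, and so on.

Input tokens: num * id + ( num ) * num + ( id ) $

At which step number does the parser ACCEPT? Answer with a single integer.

Answer: 33

Derivation:
Step 1: shift num. Stack=[num] ptr=1 lookahead=* remaining=[* id + ( num ) * num + ( id ) $]
Step 2: reduce F->num. Stack=[F] ptr=1 lookahead=* remaining=[* id + ( num ) * num + ( id ) $]
Step 3: reduce T->F. Stack=[T] ptr=1 lookahead=* remaining=[* id + ( num ) * num + ( id ) $]
Step 4: shift *. Stack=[T *] ptr=2 lookahead=id remaining=[id + ( num ) * num + ( id ) $]
Step 5: shift id. Stack=[T * id] ptr=3 lookahead=+ remaining=[+ ( num ) * num + ( id ) $]
Step 6: reduce F->id. Stack=[T * F] ptr=3 lookahead=+ remaining=[+ ( num ) * num + ( id ) $]
Step 7: reduce T->T * F. Stack=[T] ptr=3 lookahead=+ remaining=[+ ( num ) * num + ( id ) $]
Step 8: reduce E->T. Stack=[E] ptr=3 lookahead=+ remaining=[+ ( num ) * num + ( id ) $]
Step 9: shift +. Stack=[E +] ptr=4 lookahead=( remaining=[( num ) * num + ( id ) $]
Step 10: shift (. Stack=[E + (] ptr=5 lookahead=num remaining=[num ) * num + ( id ) $]
Step 11: shift num. Stack=[E + ( num] ptr=6 lookahead=) remaining=[) * num + ( id ) $]
Step 12: reduce F->num. Stack=[E + ( F] ptr=6 lookahead=) remaining=[) * num + ( id ) $]
Step 13: reduce T->F. Stack=[E + ( T] ptr=6 lookahead=) remaining=[) * num + ( id ) $]
Step 14: reduce E->T. Stack=[E + ( E] ptr=6 lookahead=) remaining=[) * num + ( id ) $]
Step 15: shift ). Stack=[E + ( E )] ptr=7 lookahead=* remaining=[* num + ( id ) $]
Step 16: reduce F->( E ). Stack=[E + F] ptr=7 lookahead=* remaining=[* num + ( id ) $]
Step 17: reduce T->F. Stack=[E + T] ptr=7 lookahead=* remaining=[* num + ( id ) $]
Step 18: shift *. Stack=[E + T *] ptr=8 lookahead=num remaining=[num + ( id ) $]
Step 19: shift num. Stack=[E + T * num] ptr=9 lookahead=+ remaining=[+ ( id ) $]
Step 20: reduce F->num. Stack=[E + T * F] ptr=9 lookahead=+ remaining=[+ ( id ) $]
Step 21: reduce T->T * F. Stack=[E + T] ptr=9 lookahead=+ remaining=[+ ( id ) $]
Step 22: reduce E->E + T. Stack=[E] ptr=9 lookahead=+ remaining=[+ ( id ) $]
Step 23: shift +. Stack=[E +] ptr=10 lookahead=( remaining=[( id ) $]
Step 24: shift (. Stack=[E + (] ptr=11 lookahead=id remaining=[id ) $]
Step 25: shift id. Stack=[E + ( id] ptr=12 lookahead=) remaining=[) $]
Step 26: reduce F->id. Stack=[E + ( F] ptr=12 lookahead=) remaining=[) $]
Step 27: reduce T->F. Stack=[E + ( T] ptr=12 lookahead=) remaining=[) $]
Step 28: reduce E->T. Stack=[E + ( E] ptr=12 lookahead=) remaining=[) $]
Step 29: shift ). Stack=[E + ( E )] ptr=13 lookahead=$ remaining=[$]
Step 30: reduce F->( E ). Stack=[E + F] ptr=13 lookahead=$ remaining=[$]
Step 31: reduce T->F. Stack=[E + T] ptr=13 lookahead=$ remaining=[$]
Step 32: reduce E->E + T. Stack=[E] ptr=13 lookahead=$ remaining=[$]
Step 33: accept. Stack=[E] ptr=13 lookahead=$ remaining=[$]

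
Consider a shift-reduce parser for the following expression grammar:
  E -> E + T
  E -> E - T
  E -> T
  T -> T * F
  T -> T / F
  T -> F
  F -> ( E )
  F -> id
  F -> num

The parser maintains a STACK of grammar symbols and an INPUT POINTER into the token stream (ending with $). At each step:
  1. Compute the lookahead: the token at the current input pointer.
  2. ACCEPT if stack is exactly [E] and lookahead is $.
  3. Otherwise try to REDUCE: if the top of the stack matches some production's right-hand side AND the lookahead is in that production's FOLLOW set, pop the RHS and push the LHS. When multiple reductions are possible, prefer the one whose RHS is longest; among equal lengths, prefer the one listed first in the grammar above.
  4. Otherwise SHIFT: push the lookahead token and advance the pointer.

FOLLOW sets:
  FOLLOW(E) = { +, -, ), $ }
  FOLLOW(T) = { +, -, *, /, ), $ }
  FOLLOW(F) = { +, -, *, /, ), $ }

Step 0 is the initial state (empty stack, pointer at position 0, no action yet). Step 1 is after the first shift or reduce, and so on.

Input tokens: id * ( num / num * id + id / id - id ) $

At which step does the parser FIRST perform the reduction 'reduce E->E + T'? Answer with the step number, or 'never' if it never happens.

Step 1: shift id. Stack=[id] ptr=1 lookahead=* remaining=[* ( num / num * id + id / id - id ) $]
Step 2: reduce F->id. Stack=[F] ptr=1 lookahead=* remaining=[* ( num / num * id + id / id - id ) $]
Step 3: reduce T->F. Stack=[T] ptr=1 lookahead=* remaining=[* ( num / num * id + id / id - id ) $]
Step 4: shift *. Stack=[T *] ptr=2 lookahead=( remaining=[( num / num * id + id / id - id ) $]
Step 5: shift (. Stack=[T * (] ptr=3 lookahead=num remaining=[num / num * id + id / id - id ) $]
Step 6: shift num. Stack=[T * ( num] ptr=4 lookahead=/ remaining=[/ num * id + id / id - id ) $]
Step 7: reduce F->num. Stack=[T * ( F] ptr=4 lookahead=/ remaining=[/ num * id + id / id - id ) $]
Step 8: reduce T->F. Stack=[T * ( T] ptr=4 lookahead=/ remaining=[/ num * id + id / id - id ) $]
Step 9: shift /. Stack=[T * ( T /] ptr=5 lookahead=num remaining=[num * id + id / id - id ) $]
Step 10: shift num. Stack=[T * ( T / num] ptr=6 lookahead=* remaining=[* id + id / id - id ) $]
Step 11: reduce F->num. Stack=[T * ( T / F] ptr=6 lookahead=* remaining=[* id + id / id - id ) $]
Step 12: reduce T->T / F. Stack=[T * ( T] ptr=6 lookahead=* remaining=[* id + id / id - id ) $]
Step 13: shift *. Stack=[T * ( T *] ptr=7 lookahead=id remaining=[id + id / id - id ) $]
Step 14: shift id. Stack=[T * ( T * id] ptr=8 lookahead=+ remaining=[+ id / id - id ) $]
Step 15: reduce F->id. Stack=[T * ( T * F] ptr=8 lookahead=+ remaining=[+ id / id - id ) $]
Step 16: reduce T->T * F. Stack=[T * ( T] ptr=8 lookahead=+ remaining=[+ id / id - id ) $]
Step 17: reduce E->T. Stack=[T * ( E] ptr=8 lookahead=+ remaining=[+ id / id - id ) $]
Step 18: shift +. Stack=[T * ( E +] ptr=9 lookahead=id remaining=[id / id - id ) $]
Step 19: shift id. Stack=[T * ( E + id] ptr=10 lookahead=/ remaining=[/ id - id ) $]
Step 20: reduce F->id. Stack=[T * ( E + F] ptr=10 lookahead=/ remaining=[/ id - id ) $]
Step 21: reduce T->F. Stack=[T * ( E + T] ptr=10 lookahead=/ remaining=[/ id - id ) $]
Step 22: shift /. Stack=[T * ( E + T /] ptr=11 lookahead=id remaining=[id - id ) $]
Step 23: shift id. Stack=[T * ( E + T / id] ptr=12 lookahead=- remaining=[- id ) $]
Step 24: reduce F->id. Stack=[T * ( E + T / F] ptr=12 lookahead=- remaining=[- id ) $]
Step 25: reduce T->T / F. Stack=[T * ( E + T] ptr=12 lookahead=- remaining=[- id ) $]
Step 26: reduce E->E + T. Stack=[T * ( E] ptr=12 lookahead=- remaining=[- id ) $]

Answer: 26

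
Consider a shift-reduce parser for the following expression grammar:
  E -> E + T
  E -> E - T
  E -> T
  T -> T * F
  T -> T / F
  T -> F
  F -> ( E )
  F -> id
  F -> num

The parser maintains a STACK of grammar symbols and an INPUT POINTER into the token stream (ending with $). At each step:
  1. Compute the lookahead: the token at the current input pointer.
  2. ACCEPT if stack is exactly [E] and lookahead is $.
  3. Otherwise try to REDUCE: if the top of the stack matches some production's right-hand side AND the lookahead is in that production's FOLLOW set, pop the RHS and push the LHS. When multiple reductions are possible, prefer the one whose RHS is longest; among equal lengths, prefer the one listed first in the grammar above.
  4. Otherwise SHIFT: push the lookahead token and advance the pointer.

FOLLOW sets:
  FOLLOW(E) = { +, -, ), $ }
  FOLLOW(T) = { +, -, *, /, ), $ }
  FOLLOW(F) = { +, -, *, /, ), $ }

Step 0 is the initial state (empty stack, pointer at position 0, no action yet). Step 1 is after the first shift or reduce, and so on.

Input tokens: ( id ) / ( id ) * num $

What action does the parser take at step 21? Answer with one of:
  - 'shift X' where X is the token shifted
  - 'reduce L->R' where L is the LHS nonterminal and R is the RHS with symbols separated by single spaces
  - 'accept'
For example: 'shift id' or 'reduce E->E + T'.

Answer: reduce T->T * F

Derivation:
Step 1: shift (. Stack=[(] ptr=1 lookahead=id remaining=[id ) / ( id ) * num $]
Step 2: shift id. Stack=[( id] ptr=2 lookahead=) remaining=[) / ( id ) * num $]
Step 3: reduce F->id. Stack=[( F] ptr=2 lookahead=) remaining=[) / ( id ) * num $]
Step 4: reduce T->F. Stack=[( T] ptr=2 lookahead=) remaining=[) / ( id ) * num $]
Step 5: reduce E->T. Stack=[( E] ptr=2 lookahead=) remaining=[) / ( id ) * num $]
Step 6: shift ). Stack=[( E )] ptr=3 lookahead=/ remaining=[/ ( id ) * num $]
Step 7: reduce F->( E ). Stack=[F] ptr=3 lookahead=/ remaining=[/ ( id ) * num $]
Step 8: reduce T->F. Stack=[T] ptr=3 lookahead=/ remaining=[/ ( id ) * num $]
Step 9: shift /. Stack=[T /] ptr=4 lookahead=( remaining=[( id ) * num $]
Step 10: shift (. Stack=[T / (] ptr=5 lookahead=id remaining=[id ) * num $]
Step 11: shift id. Stack=[T / ( id] ptr=6 lookahead=) remaining=[) * num $]
Step 12: reduce F->id. Stack=[T / ( F] ptr=6 lookahead=) remaining=[) * num $]
Step 13: reduce T->F. Stack=[T / ( T] ptr=6 lookahead=) remaining=[) * num $]
Step 14: reduce E->T. Stack=[T / ( E] ptr=6 lookahead=) remaining=[) * num $]
Step 15: shift ). Stack=[T / ( E )] ptr=7 lookahead=* remaining=[* num $]
Step 16: reduce F->( E ). Stack=[T / F] ptr=7 lookahead=* remaining=[* num $]
Step 17: reduce T->T / F. Stack=[T] ptr=7 lookahead=* remaining=[* num $]
Step 18: shift *. Stack=[T *] ptr=8 lookahead=num remaining=[num $]
Step 19: shift num. Stack=[T * num] ptr=9 lookahead=$ remaining=[$]
Step 20: reduce F->num. Stack=[T * F] ptr=9 lookahead=$ remaining=[$]
Step 21: reduce T->T * F. Stack=[T] ptr=9 lookahead=$ remaining=[$]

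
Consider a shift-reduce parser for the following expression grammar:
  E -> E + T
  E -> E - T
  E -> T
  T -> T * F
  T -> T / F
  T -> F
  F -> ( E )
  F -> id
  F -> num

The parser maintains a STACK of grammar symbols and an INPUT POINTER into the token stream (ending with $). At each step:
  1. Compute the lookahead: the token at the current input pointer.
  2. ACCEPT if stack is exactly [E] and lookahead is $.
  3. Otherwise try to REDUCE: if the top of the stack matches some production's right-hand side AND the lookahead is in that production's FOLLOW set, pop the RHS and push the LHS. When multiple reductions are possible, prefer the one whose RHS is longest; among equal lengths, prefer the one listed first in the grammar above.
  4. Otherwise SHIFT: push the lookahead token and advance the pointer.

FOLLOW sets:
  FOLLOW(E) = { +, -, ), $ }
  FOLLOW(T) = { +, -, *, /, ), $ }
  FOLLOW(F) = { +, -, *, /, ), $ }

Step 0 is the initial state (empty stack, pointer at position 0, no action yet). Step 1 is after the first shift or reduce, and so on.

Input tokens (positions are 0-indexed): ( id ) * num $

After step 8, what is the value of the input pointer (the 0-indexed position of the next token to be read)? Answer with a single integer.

Answer: 3

Derivation:
Step 1: shift (. Stack=[(] ptr=1 lookahead=id remaining=[id ) * num $]
Step 2: shift id. Stack=[( id] ptr=2 lookahead=) remaining=[) * num $]
Step 3: reduce F->id. Stack=[( F] ptr=2 lookahead=) remaining=[) * num $]
Step 4: reduce T->F. Stack=[( T] ptr=2 lookahead=) remaining=[) * num $]
Step 5: reduce E->T. Stack=[( E] ptr=2 lookahead=) remaining=[) * num $]
Step 6: shift ). Stack=[( E )] ptr=3 lookahead=* remaining=[* num $]
Step 7: reduce F->( E ). Stack=[F] ptr=3 lookahead=* remaining=[* num $]
Step 8: reduce T->F. Stack=[T] ptr=3 lookahead=* remaining=[* num $]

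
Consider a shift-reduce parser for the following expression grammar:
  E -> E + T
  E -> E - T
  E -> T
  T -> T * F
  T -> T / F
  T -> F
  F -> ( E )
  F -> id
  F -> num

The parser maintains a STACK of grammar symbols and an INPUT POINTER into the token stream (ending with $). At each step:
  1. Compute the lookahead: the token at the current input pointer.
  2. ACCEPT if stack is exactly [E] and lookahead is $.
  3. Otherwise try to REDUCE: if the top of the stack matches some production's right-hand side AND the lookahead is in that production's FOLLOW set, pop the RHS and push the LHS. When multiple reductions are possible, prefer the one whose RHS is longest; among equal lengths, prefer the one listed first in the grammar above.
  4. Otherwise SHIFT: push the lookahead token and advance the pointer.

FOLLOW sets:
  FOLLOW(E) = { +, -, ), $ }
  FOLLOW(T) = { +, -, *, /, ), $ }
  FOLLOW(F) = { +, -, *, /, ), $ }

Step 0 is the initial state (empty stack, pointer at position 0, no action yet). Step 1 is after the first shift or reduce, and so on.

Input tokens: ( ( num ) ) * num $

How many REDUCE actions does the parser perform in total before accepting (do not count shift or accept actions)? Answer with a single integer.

Answer: 11

Derivation:
Step 1: shift (. Stack=[(] ptr=1 lookahead=( remaining=[( num ) ) * num $]
Step 2: shift (. Stack=[( (] ptr=2 lookahead=num remaining=[num ) ) * num $]
Step 3: shift num. Stack=[( ( num] ptr=3 lookahead=) remaining=[) ) * num $]
Step 4: reduce F->num. Stack=[( ( F] ptr=3 lookahead=) remaining=[) ) * num $]
Step 5: reduce T->F. Stack=[( ( T] ptr=3 lookahead=) remaining=[) ) * num $]
Step 6: reduce E->T. Stack=[( ( E] ptr=3 lookahead=) remaining=[) ) * num $]
Step 7: shift ). Stack=[( ( E )] ptr=4 lookahead=) remaining=[) * num $]
Step 8: reduce F->( E ). Stack=[( F] ptr=4 lookahead=) remaining=[) * num $]
Step 9: reduce T->F. Stack=[( T] ptr=4 lookahead=) remaining=[) * num $]
Step 10: reduce E->T. Stack=[( E] ptr=4 lookahead=) remaining=[) * num $]
Step 11: shift ). Stack=[( E )] ptr=5 lookahead=* remaining=[* num $]
Step 12: reduce F->( E ). Stack=[F] ptr=5 lookahead=* remaining=[* num $]
Step 13: reduce T->F. Stack=[T] ptr=5 lookahead=* remaining=[* num $]
Step 14: shift *. Stack=[T *] ptr=6 lookahead=num remaining=[num $]
Step 15: shift num. Stack=[T * num] ptr=7 lookahead=$ remaining=[$]
Step 16: reduce F->num. Stack=[T * F] ptr=7 lookahead=$ remaining=[$]
Step 17: reduce T->T * F. Stack=[T] ptr=7 lookahead=$ remaining=[$]
Step 18: reduce E->T. Stack=[E] ptr=7 lookahead=$ remaining=[$]
Step 19: accept. Stack=[E] ptr=7 lookahead=$ remaining=[$]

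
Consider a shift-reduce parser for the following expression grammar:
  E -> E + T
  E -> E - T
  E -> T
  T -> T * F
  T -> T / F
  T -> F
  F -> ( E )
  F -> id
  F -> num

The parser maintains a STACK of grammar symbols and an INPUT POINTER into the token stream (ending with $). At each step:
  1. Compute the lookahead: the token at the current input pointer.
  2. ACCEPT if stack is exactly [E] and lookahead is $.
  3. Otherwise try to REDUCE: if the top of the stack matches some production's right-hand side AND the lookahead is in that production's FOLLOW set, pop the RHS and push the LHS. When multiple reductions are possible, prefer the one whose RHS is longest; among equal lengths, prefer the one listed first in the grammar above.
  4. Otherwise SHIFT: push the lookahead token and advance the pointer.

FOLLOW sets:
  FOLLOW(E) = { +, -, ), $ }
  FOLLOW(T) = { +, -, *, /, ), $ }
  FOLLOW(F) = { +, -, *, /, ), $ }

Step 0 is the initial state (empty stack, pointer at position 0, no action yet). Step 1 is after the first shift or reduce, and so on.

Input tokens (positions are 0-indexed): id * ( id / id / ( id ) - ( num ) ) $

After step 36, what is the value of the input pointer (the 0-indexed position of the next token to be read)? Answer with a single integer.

Step 1: shift id. Stack=[id] ptr=1 lookahead=* remaining=[* ( id / id / ( id ) - ( num ) ) $]
Step 2: reduce F->id. Stack=[F] ptr=1 lookahead=* remaining=[* ( id / id / ( id ) - ( num ) ) $]
Step 3: reduce T->F. Stack=[T] ptr=1 lookahead=* remaining=[* ( id / id / ( id ) - ( num ) ) $]
Step 4: shift *. Stack=[T *] ptr=2 lookahead=( remaining=[( id / id / ( id ) - ( num ) ) $]
Step 5: shift (. Stack=[T * (] ptr=3 lookahead=id remaining=[id / id / ( id ) - ( num ) ) $]
Step 6: shift id. Stack=[T * ( id] ptr=4 lookahead=/ remaining=[/ id / ( id ) - ( num ) ) $]
Step 7: reduce F->id. Stack=[T * ( F] ptr=4 lookahead=/ remaining=[/ id / ( id ) - ( num ) ) $]
Step 8: reduce T->F. Stack=[T * ( T] ptr=4 lookahead=/ remaining=[/ id / ( id ) - ( num ) ) $]
Step 9: shift /. Stack=[T * ( T /] ptr=5 lookahead=id remaining=[id / ( id ) - ( num ) ) $]
Step 10: shift id. Stack=[T * ( T / id] ptr=6 lookahead=/ remaining=[/ ( id ) - ( num ) ) $]
Step 11: reduce F->id. Stack=[T * ( T / F] ptr=6 lookahead=/ remaining=[/ ( id ) - ( num ) ) $]
Step 12: reduce T->T / F. Stack=[T * ( T] ptr=6 lookahead=/ remaining=[/ ( id ) - ( num ) ) $]
Step 13: shift /. Stack=[T * ( T /] ptr=7 lookahead=( remaining=[( id ) - ( num ) ) $]
Step 14: shift (. Stack=[T * ( T / (] ptr=8 lookahead=id remaining=[id ) - ( num ) ) $]
Step 15: shift id. Stack=[T * ( T / ( id] ptr=9 lookahead=) remaining=[) - ( num ) ) $]
Step 16: reduce F->id. Stack=[T * ( T / ( F] ptr=9 lookahead=) remaining=[) - ( num ) ) $]
Step 17: reduce T->F. Stack=[T * ( T / ( T] ptr=9 lookahead=) remaining=[) - ( num ) ) $]
Step 18: reduce E->T. Stack=[T * ( T / ( E] ptr=9 lookahead=) remaining=[) - ( num ) ) $]
Step 19: shift ). Stack=[T * ( T / ( E )] ptr=10 lookahead=- remaining=[- ( num ) ) $]
Step 20: reduce F->( E ). Stack=[T * ( T / F] ptr=10 lookahead=- remaining=[- ( num ) ) $]
Step 21: reduce T->T / F. Stack=[T * ( T] ptr=10 lookahead=- remaining=[- ( num ) ) $]
Step 22: reduce E->T. Stack=[T * ( E] ptr=10 lookahead=- remaining=[- ( num ) ) $]
Step 23: shift -. Stack=[T * ( E -] ptr=11 lookahead=( remaining=[( num ) ) $]
Step 24: shift (. Stack=[T * ( E - (] ptr=12 lookahead=num remaining=[num ) ) $]
Step 25: shift num. Stack=[T * ( E - ( num] ptr=13 lookahead=) remaining=[) ) $]
Step 26: reduce F->num. Stack=[T * ( E - ( F] ptr=13 lookahead=) remaining=[) ) $]
Step 27: reduce T->F. Stack=[T * ( E - ( T] ptr=13 lookahead=) remaining=[) ) $]
Step 28: reduce E->T. Stack=[T * ( E - ( E] ptr=13 lookahead=) remaining=[) ) $]
Step 29: shift ). Stack=[T * ( E - ( E )] ptr=14 lookahead=) remaining=[) $]
Step 30: reduce F->( E ). Stack=[T * ( E - F] ptr=14 lookahead=) remaining=[) $]
Step 31: reduce T->F. Stack=[T * ( E - T] ptr=14 lookahead=) remaining=[) $]
Step 32: reduce E->E - T. Stack=[T * ( E] ptr=14 lookahead=) remaining=[) $]
Step 33: shift ). Stack=[T * ( E )] ptr=15 lookahead=$ remaining=[$]
Step 34: reduce F->( E ). Stack=[T * F] ptr=15 lookahead=$ remaining=[$]
Step 35: reduce T->T * F. Stack=[T] ptr=15 lookahead=$ remaining=[$]
Step 36: reduce E->T. Stack=[E] ptr=15 lookahead=$ remaining=[$]

Answer: 15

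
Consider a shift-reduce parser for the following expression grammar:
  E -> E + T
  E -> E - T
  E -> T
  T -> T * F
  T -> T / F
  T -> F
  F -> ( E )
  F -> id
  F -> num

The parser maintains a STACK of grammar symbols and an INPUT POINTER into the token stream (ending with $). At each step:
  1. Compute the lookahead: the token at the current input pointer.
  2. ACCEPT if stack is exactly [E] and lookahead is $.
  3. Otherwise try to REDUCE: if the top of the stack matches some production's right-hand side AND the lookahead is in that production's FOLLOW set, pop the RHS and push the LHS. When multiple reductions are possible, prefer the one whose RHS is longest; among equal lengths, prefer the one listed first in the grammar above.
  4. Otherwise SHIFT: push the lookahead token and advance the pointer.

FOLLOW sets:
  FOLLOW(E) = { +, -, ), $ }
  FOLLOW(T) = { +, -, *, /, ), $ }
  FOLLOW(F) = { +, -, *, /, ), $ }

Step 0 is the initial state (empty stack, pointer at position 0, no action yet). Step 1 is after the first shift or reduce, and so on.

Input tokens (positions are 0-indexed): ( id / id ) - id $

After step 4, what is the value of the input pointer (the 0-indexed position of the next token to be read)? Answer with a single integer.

Answer: 2

Derivation:
Step 1: shift (. Stack=[(] ptr=1 lookahead=id remaining=[id / id ) - id $]
Step 2: shift id. Stack=[( id] ptr=2 lookahead=/ remaining=[/ id ) - id $]
Step 3: reduce F->id. Stack=[( F] ptr=2 lookahead=/ remaining=[/ id ) - id $]
Step 4: reduce T->F. Stack=[( T] ptr=2 lookahead=/ remaining=[/ id ) - id $]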